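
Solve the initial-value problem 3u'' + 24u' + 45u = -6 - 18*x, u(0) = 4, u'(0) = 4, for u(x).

u = 2/25 + 12*exp(-3*x) - 202*exp(-5*x)/25 - 2*x/5

Divide through by 3: u'' + 8u' + 15u = -2 - 6*x.
Characteristic equation r² + 8r + 15 = 0 factors as (r + 5)(r + 3) = 0, so r = -5, -3.
Hence u_h = C1*exp(-5*x) + C2*exp(-3*x).
For the particular solution try u_p = A0 + A1*x. Substituting and matching coefficients of each power of x gives A0 = 2/25, A1 = -2/5, so u_p = 2/25 - 2*x/5.
General solution: u = 2/25 - 2*x/5 + C1*exp(-5*x) + C2*exp(-3*x).
Apply the initial conditions: u(0) = 2/25 + C1 + C2 = 4 and u'(0) = -2/5 - 5*C1 - 3*C2 = 4. Solving gives C1 = -202/25, C2 = 12.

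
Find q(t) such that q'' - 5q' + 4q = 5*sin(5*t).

q = -105*sin(5*t)/1066 + 125*cos(5*t)/1066 + C1*exp(t) + C2*exp(4*t)

Characteristic equation r² - 5r + 4 = 0 factors as (r - 1)(r - 4) = 0, so r = 1, 4.
Hence q_h = C1*exp(t) + C2*exp(4*t).
Try q_p = A*cos(5*t) + B*sin(5*t). Substituting and equating the coefficients of cos(5t) and sin(5t) gives A = 125/1066, B = -105/1066, so q_p = -105*sin(5*t)/1066 + 125*cos(5*t)/1066.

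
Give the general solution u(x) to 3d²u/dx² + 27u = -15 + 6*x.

u = -5/9 + 2*x/9 + C1*cos(3*x) + C2*sin(3*x)

Divide through by 3: u'' + 9u = -5 + 2*x.
Characteristic equation r² + 9 = 0 has discriminant (0)² - 4·(9) = -36 < 0, so r = ± 3i.
Hence u_h = C1*cos(3*x) + C2*sin(3*x).
For the particular solution try u_p = A0 + A1*x. Substituting and matching coefficients of each power of x gives A0 = -5/9, A1 = 2/9, so u_p = -5/9 + 2*x/9.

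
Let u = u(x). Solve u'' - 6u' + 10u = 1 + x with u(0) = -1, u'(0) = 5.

Characteristic equation r² - 6r + 10 = 0 has discriminant (-6)² - 4·(10) = -4 < 0, so r = 3 ± i.
Hence u_h = C1*cos(x)*exp(3*x) + C2*exp(3*x)*sin(x).
For the particular solution try u_p = A0 + A1*x. Substituting and matching coefficients of each power of x gives A0 = 4/25, A1 = 1/10, so u_p = 4/25 + x/10.
General solution: u = 4/25 + x/10 + C1*cos(x)*exp(3*x) + C2*exp(3*x)*sin(x).
Apply the initial conditions: u(0) = 4/25 + C1 = -1 and u'(0) = 1/10 + C2 + 3*C1 = 5. Solving gives C1 = -29/25, C2 = 419/50.

u = 4/25 + x/10 - 29*cos(x)*exp(3*x)/25 + 419*exp(3*x)*sin(x)/50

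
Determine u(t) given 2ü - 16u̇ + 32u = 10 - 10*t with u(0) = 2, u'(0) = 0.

Divide through by 2: u'' - 8u' + 16u = 5 - 5*t.
Characteristic equation r² - 8r + 16 = 0 has discriminant (-8)² - 4·(16) = 0, so r = 4 is a repeated root.
Hence u_h = (C1 + C2*t)*exp(4*t).
For the particular solution try u_p = A0 + A1*t. Substituting and matching coefficients of each power of t gives A0 = 5/32, A1 = -5/16, so u_p = 5/32 - 5*t/16.
General solution: u = 5/32 - 5*t/16 + C1*exp(4*t) + C2*t*exp(4*t).
Apply the initial conditions: u(0) = 5/32 + C1 = 2 and u'(0) = -5/16 + C2 + 4*C1 = 0. Solving gives C1 = 59/32, C2 = -113/16.

u = 5/32 - 5*t/16 + 59*exp(4*t)/32 - 113*t*exp(4*t)/16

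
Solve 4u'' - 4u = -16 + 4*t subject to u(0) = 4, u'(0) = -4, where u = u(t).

Divide through by 4: u'' - u = -4 + t.
Characteristic equation r² - 1 = 0 factors as (r - 1)(r + 1) = 0, so r = 1, -1.
Hence u_h = C1*exp(t) + C2*exp(-t).
For the particular solution try u_p = A0 + A1*t. Substituting and matching coefficients of each power of t gives A0 = 4, A1 = -1, so u_p = 4 - t.
General solution: u = 4 - t + C1*exp(t) + C2*exp(-t).
Apply the initial conditions: u(0) = 4 + C1 + C2 = 4 and u'(0) = -1 + C1 - C2 = -4. Solving gives C1 = -3/2, C2 = 3/2.

u = 4 - t - 3*exp(t)/2 + 3*exp(-t)/2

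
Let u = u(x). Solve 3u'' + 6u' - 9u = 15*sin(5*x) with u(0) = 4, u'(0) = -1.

u = -35*sin(5*x)/221 - 25*cos(5*x)/442 + 145*exp(-3*x)/136 + 311*exp(x)/104

Divide through by 3: u'' + 2u' - 3u = 5*sin(5*x).
Characteristic equation r² + 2r - 3 = 0 factors as (r + 3)(r - 1) = 0, so r = -3, 1.
Hence u_h = C1*exp(-3*x) + C2*exp(x).
Try u_p = A*cos(5*x) + B*sin(5*x). Substituting and equating the coefficients of cos(5x) and sin(5x) gives A = -25/442, B = -35/221, so u_p = -35*sin(5*x)/221 - 25*cos(5*x)/442.
General solution: u = -35*sin(5*x)/221 - 25*cos(5*x)/442 + C1*exp(-3*x) + C2*exp(x).
Apply the initial conditions: u(0) = -25/442 + C1 + C2 = 4 and u'(0) = -175/221 + C2 - 3*C1 = -1. Solving gives C1 = 145/136, C2 = 311/104.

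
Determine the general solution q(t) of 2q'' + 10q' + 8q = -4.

Divide through by 2: q'' + 5q' + 4q = -2.
Characteristic equation r² + 5r + 4 = 0 factors as (r + 4)(r + 1) = 0, so r = -4, -1.
Hence q_h = C1*exp(-4*t) + C2*exp(-t).
For the particular solution try q_p = A0. Substituting and matching coefficients of each power of t gives A0 = -1/2, so q_p = -1/2.

q = -1/2 + C1*exp(-4*t) + C2*exp(-t)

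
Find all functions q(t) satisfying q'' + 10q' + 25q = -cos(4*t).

q = -40*sin(4*t)/1681 - 9*cos(4*t)/1681 + C1*exp(-5*t) + C2*t*exp(-5*t)

Characteristic equation r² + 10r + 25 = 0 has discriminant (10)² - 4·(25) = 0, so r = -5 is a repeated root.
Hence q_h = (C1 + C2*t)*exp(-5*t).
Try q_p = A*cos(4*t) + B*sin(4*t). Substituting and equating the coefficients of cos(4t) and sin(4t) gives A = -9/1681, B = -40/1681, so q_p = -40*sin(4*t)/1681 - 9*cos(4*t)/1681.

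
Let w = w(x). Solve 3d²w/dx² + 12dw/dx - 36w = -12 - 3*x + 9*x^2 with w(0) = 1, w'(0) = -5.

Divide through by 3: w'' + 4w' - 12w = -4 - x + 3*x^2.
Characteristic equation r² + 4r - 12 = 0 factors as (r + 6)(r - 2) = 0, so r = -6, 2.
Hence w_h = C1*exp(-6*x) + C2*exp(2*x).
For the particular solution try w_p = A0 + A1*x + A2*x^2. Substituting and matching coefficients of each power of x gives A0 = 19/72, A1 = -1/12, A2 = -1/4, so w_p = 19/72 - x^2/4 - x/12.
General solution: w = 19/72 - x^2/4 - x/12 + C1*exp(-6*x) + C2*exp(2*x).
Apply the initial conditions: w(0) = 19/72 + C1 + C2 = 1 and w'(0) = -1/12 - 6*C1 + 2*C2 = -5. Solving gives C1 = 115/144, C2 = -1/16.

w = 19/72 - x**2/4 - x/12 - exp(2*x)/16 + 115*exp(-6*x)/144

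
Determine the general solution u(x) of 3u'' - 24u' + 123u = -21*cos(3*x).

Divide through by 3: u'' - 8u' + 41u = -7*cos(3*x).
Characteristic equation r² - 8r + 41 = 0 has discriminant (-8)² - 4·(41) = -100 < 0, so r = 4 ± 5i.
Hence u_h = C1*cos(5*x)*exp(4*x) + C2*exp(4*x)*sin(5*x).
Try u_p = A*cos(3*x) + B*sin(3*x). Substituting and equating the coefficients of cos(3x) and sin(3x) gives A = -7/50, B = 21/200, so u_p = -7*cos(3*x)/50 + 21*sin(3*x)/200.

u = -7*cos(3*x)/50 + 21*sin(3*x)/200 + C1*cos(5*x)*exp(4*x) + C2*exp(4*x)*sin(5*x)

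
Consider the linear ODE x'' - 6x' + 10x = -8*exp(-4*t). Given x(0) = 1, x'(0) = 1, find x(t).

x = -4*exp(-4*t)/25 - 78*exp(3*t)*sin(t)/25 + 29*cos(t)*exp(3*t)/25

Characteristic equation r² - 6r + 10 = 0 has discriminant (-6)² - 4·(10) = -4 < 0, so r = 3 ± i.
Hence x_h = C1*cos(t)*exp(3*t) + C2*exp(3*t)*sin(t).
Try x_p = A*exp(-4*t). Substituting into the equation and dividing by exp(-4*t) gives A = -4/25, so x_p = -4*exp(-4*t)/25.
General solution: x = -4*exp(-4*t)/25 + C1*cos(t)*exp(3*t) + C2*exp(3*t)*sin(t).
Apply the initial conditions: x(0) = -4/25 + C1 = 1 and x'(0) = 16/25 + C2 + 3*C1 = 1. Solving gives C1 = 29/25, C2 = -78/25.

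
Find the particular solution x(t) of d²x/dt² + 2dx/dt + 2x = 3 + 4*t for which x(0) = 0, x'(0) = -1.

x = -1/2 + 2*t + cos(t)*exp(-t)/2 - 5*exp(-t)*sin(t)/2

Characteristic equation r² + 2r + 2 = 0 has discriminant (2)² - 4·(2) = -4 < 0, so r = -1 ± i.
Hence x_h = C1*cos(t)*exp(-t) + C2*exp(-t)*sin(t).
For the particular solution try x_p = A0 + A1*t. Substituting and matching coefficients of each power of t gives A0 = -1/2, A1 = 2, so x_p = -1/2 + 2*t.
General solution: x = -1/2 + 2*t + C1*cos(t)*exp(-t) + C2*exp(-t)*sin(t).
Apply the initial conditions: x(0) = -1/2 + C1 = 0 and x'(0) = 2 + C2 - C1 = -1. Solving gives C1 = 1/2, C2 = -5/2.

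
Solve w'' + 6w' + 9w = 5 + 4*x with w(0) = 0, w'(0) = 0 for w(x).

Characteristic equation r² + 6r + 9 = 0 has discriminant (6)² - 4·(9) = 0, so r = -3 is a repeated root.
Hence w_h = (C1 + C2*x)*exp(-3*x).
For the particular solution try w_p = A0 + A1*x. Substituting and matching coefficients of each power of x gives A0 = 7/27, A1 = 4/9, so w_p = 7/27 + 4*x/9.
General solution: w = 7/27 + 4*x/9 + C1*exp(-3*x) + C2*x*exp(-3*x).
Apply the initial conditions: w(0) = 7/27 + C1 = 0 and w'(0) = 4/9 + C2 - 3*C1 = 0. Solving gives C1 = -7/27, C2 = -11/9.

w = 7/27 - 7*exp(-3*x)/27 + 4*x/9 - 11*x*exp(-3*x)/9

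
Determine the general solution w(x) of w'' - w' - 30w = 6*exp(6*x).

w = C1*exp(-5*x) + C2*exp(6*x) + 6*x*exp(6*x)/11

Characteristic equation r² - r - 30 = 0 factors as (r + 5)(r - 6) = 0, so r = -5, 6.
Hence w_h = C1*exp(-5*x) + C2*exp(6*x).
Since exp(6*x) solves the homogeneous equation (r = 6 is a root of multiplicity 1), multiply the trial by x. Try w_p = A*x*exp(6*x). Substituting into the equation and dividing by exp(6*x) gives A = 6/11, so w_p = 6*x*exp(6*x)/11.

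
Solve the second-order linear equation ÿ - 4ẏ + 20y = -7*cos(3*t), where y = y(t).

y = -77*cos(3*t)/265 + 84*sin(3*t)/265 + C1*cos(4*t)*exp(2*t) + C2*exp(2*t)*sin(4*t)

Characteristic equation r² - 4r + 20 = 0 has discriminant (-4)² - 4·(20) = -64 < 0, so r = 2 ± 4i.
Hence y_h = C1*cos(4*t)*exp(2*t) + C2*exp(2*t)*sin(4*t).
Try y_p = A*cos(3*t) + B*sin(3*t). Substituting and equating the coefficients of cos(3t) and sin(3t) gives A = -77/265, B = 84/265, so y_p = -77*cos(3*t)/265 + 84*sin(3*t)/265.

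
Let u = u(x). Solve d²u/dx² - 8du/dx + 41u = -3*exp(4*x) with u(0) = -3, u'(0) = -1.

u = -3*exp(4*x)/25 - 72*cos(5*x)*exp(4*x)/25 + 11*exp(4*x)*sin(5*x)/5

Characteristic equation r² - 8r + 41 = 0 has discriminant (-8)² - 4·(41) = -100 < 0, so r = 4 ± 5i.
Hence u_h = C1*cos(5*x)*exp(4*x) + C2*exp(4*x)*sin(5*x).
Try u_p = A*exp(4*x). Substituting into the equation and dividing by exp(4*x) gives A = -3/25, so u_p = -3*exp(4*x)/25.
General solution: u = -3*exp(4*x)/25 + C1*cos(5*x)*exp(4*x) + C2*exp(4*x)*sin(5*x).
Apply the initial conditions: u(0) = -3/25 + C1 = -3 and u'(0) = -12/25 + 4*C1 + 5*C2 = -1. Solving gives C1 = -72/25, C2 = 11/5.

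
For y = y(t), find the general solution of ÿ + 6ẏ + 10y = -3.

Characteristic equation r² + 6r + 10 = 0 has discriminant (6)² - 4·(10) = -4 < 0, so r = -3 ± i.
Hence y_h = C1*cos(t)*exp(-3*t) + C2*exp(-3*t)*sin(t).
For the particular solution try y_p = A0. Substituting and matching coefficients of each power of t gives A0 = -3/10, so y_p = -3/10.

y = -3/10 + C1*cos(t)*exp(-3*t) + C2*exp(-3*t)*sin(t)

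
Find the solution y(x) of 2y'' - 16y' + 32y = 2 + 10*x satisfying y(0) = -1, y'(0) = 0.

Divide through by 2: y'' - 8y' + 16y = 1 + 5*x.
Characteristic equation r² - 8r + 16 = 0 has discriminant (-8)² - 4·(16) = 0, so r = 4 is a repeated root.
Hence y_h = (C1 + C2*x)*exp(4*x).
For the particular solution try y_p = A0 + A1*x. Substituting and matching coefficients of each power of x gives A0 = 7/32, A1 = 5/16, so y_p = 7/32 + 5*x/16.
General solution: y = 7/32 + 5*x/16 + C1*exp(4*x) + C2*x*exp(4*x).
Apply the initial conditions: y(0) = 7/32 + C1 = -1 and y'(0) = 5/16 + C2 + 4*C1 = 0. Solving gives C1 = -39/32, C2 = 73/16.

y = 7/32 - 39*exp(4*x)/32 + 5*x/16 + 73*x*exp(4*x)/16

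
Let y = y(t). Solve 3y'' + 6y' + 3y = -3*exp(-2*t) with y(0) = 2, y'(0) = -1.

Divide through by 3: y'' + 2y' + y = -exp(-2*t).
Characteristic equation r² + 2r + 1 = 0 has discriminant (2)² - 4·(1) = 0, so r = -1 is a repeated root.
Hence y_h = (C1 + C2*t)*exp(-t).
Try y_p = A*exp(-2*t). Substituting into the equation and dividing by exp(-2*t) gives A = -1, so y_p = -exp(-2*t).
General solution: y = -exp(-2*t) + C1*exp(-t) + C2*t*exp(-t).
Apply the initial conditions: y(0) = -1 + C1 = 2 and y'(0) = 2 + C2 - C1 = -1. Solving gives C1 = 3, C2 = 0.

y = -exp(-2*t) + 3*exp(-t)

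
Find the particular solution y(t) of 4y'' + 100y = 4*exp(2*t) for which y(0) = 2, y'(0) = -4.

Divide through by 4: y'' + 25y = exp(2*t).
Characteristic equation r² + 25 = 0 has discriminant (0)² - 4·(25) = -100 < 0, so r = ± 5i.
Hence y_h = C1*cos(5*t) + C2*sin(5*t).
Try y_p = A*exp(2*t). Substituting into the equation and dividing by exp(2*t) gives A = 1/29, so y_p = exp(2*t)/29.
General solution: y = exp(2*t)/29 + C1*cos(5*t) + C2*sin(5*t).
Apply the initial conditions: y(0) = 1/29 + C1 = 2 and y'(0) = 2/29 + 5*C2 = -4. Solving gives C1 = 57/29, C2 = -118/145.

y = -118*sin(5*t)/145 + exp(2*t)/29 + 57*cos(5*t)/29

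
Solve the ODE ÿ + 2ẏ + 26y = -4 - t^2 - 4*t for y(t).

Characteristic equation r² + 2r + 26 = 0 has discriminant (2)² - 4·(26) = -100 < 0, so r = -1 ± 5i.
Hence y_h = C1*cos(5*t)*exp(-t) + C2*exp(-t)*sin(5*t).
For the particular solution try y_p = A0 + A1*t + A2*t^2. Substituting and matching coefficients of each power of t gives A0 = -613/4394, A1 = -25/169, A2 = -1/26, so y_p = -613/4394 - 25*t/169 - t^2/26.

y = -613/4394 - 25*t/169 - t**2/26 + C1*cos(5*t)*exp(-t) + C2*exp(-t)*sin(5*t)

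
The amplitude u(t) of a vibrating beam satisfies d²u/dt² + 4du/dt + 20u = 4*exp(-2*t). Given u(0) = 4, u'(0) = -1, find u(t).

Characteristic equation r² + 4r + 20 = 0 has discriminant (4)² - 4·(20) = -64 < 0, so r = -2 ± 4i.
Hence u_h = C1*cos(4*t)*exp(-2*t) + C2*exp(-2*t)*sin(4*t).
Try u_p = A*exp(-2*t). Substituting into the equation and dividing by exp(-2*t) gives A = 1/4, so u_p = exp(-2*t)/4.
General solution: u = exp(-2*t)/4 + C1*cos(4*t)*exp(-2*t) + C2*exp(-2*t)*sin(4*t).
Apply the initial conditions: u(0) = 1/4 + C1 = 4 and u'(0) = -1/2 - 2*C1 + 4*C2 = -1. Solving gives C1 = 15/4, C2 = 7/4.

u = exp(-2*t)/4 + 7*exp(-2*t)*sin(4*t)/4 + 15*cos(4*t)*exp(-2*t)/4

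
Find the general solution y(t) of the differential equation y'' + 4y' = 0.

Characteristic equation r² + 4r = 0 factors as (r + 4)r = 0, so r = -4, 0.
Hence y_h = C1*exp(-4*t) + C2.

y = C2 + C1*exp(-4*t)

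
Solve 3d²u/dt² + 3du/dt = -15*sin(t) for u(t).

Divide through by 3: u'' + u' = -5*sin(t).
Characteristic equation r² + r = 0 factors as (r + 1)r = 0, so r = -1, 0.
Hence u_h = C1*exp(-t) + C2.
Try u_p = A*cos(t) + B*sin(t). Substituting and equating the coefficients of cos(t) and sin(t) gives A = 5/2, B = 5/2, so u_p = 5*cos(t)/2 + 5*sin(t)/2.

u = C2 + 5*cos(t)/2 + 5*sin(t)/2 + C1*exp(-t)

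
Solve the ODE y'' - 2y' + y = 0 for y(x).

y = C1*exp(x) + C2*x*exp(x)

Characteristic equation r² - 2r + 1 = 0 has discriminant (-2)² - 4·(1) = 0, so r = 1 is a repeated root.
Hence y_h = (C1 + C2*x)*exp(x).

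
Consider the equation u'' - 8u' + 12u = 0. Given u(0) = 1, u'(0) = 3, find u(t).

Characteristic equation r² - 8r + 12 = 0 factors as (r - 6)(r - 2) = 0, so r = 6, 2.
Hence u_h = C1*exp(6*t) + C2*exp(2*t).
Apply the initial conditions: u(0) = C1 + C2 = 1 and u'(0) = 2*C2 + 6*C1 = 3. Solving gives C1 = 1/4, C2 = 3/4.

u = exp(6*t)/4 + 3*exp(2*t)/4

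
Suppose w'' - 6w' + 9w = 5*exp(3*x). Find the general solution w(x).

Characteristic equation r² - 6r + 9 = 0 has discriminant (-6)² - 4·(9) = 0, so r = 3 is a repeated root.
Hence w_h = (C1 + C2*x)*exp(3*x).
Since exp(3*x) solves the homogeneous equation (r = 3 is a root of multiplicity 2), multiply the trial by x^2. Try w_p = A*x^2*exp(3*x). Substituting into the equation and dividing by exp(3*x) gives A = 5/2, so w_p = 5*x^2*exp(3*x)/2.

w = C1*exp(3*x) + 5*x**2*exp(3*x)/2 + C2*x*exp(3*x)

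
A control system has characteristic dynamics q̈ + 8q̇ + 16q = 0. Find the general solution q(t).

Characteristic equation r² + 8r + 16 = 0 has discriminant (8)² - 4·(16) = 0, so r = -4 is a repeated root.
Hence q_h = (C1 + C2*t)*exp(-4*t).

q = C1*exp(-4*t) + C2*t*exp(-4*t)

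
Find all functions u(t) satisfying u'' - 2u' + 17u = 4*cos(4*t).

u = -32*sin(4*t)/65 + 4*cos(4*t)/65 + C1*cos(4*t)*exp(t) + C2*exp(t)*sin(4*t)

Characteristic equation r² - 2r + 17 = 0 has discriminant (-2)² - 4·(17) = -64 < 0, so r = 1 ± 4i.
Hence u_h = C1*cos(4*t)*exp(t) + C2*exp(t)*sin(4*t).
Try u_p = A*cos(4*t) + B*sin(4*t). Substituting and equating the coefficients of cos(4t) and sin(4t) gives A = 4/65, B = -32/65, so u_p = -32*sin(4*t)/65 + 4*cos(4*t)/65.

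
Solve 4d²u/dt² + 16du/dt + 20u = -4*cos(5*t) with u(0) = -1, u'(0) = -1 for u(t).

Divide through by 4: u'' + 4u' + 5u = -cos(5*t).
Characteristic equation r² + 4r + 5 = 0 has discriminant (4)² - 4·(5) = -4 < 0, so r = -2 ± i.
Hence u_h = C1*cos(t)*exp(-2*t) + C2*exp(-2*t)*sin(t).
Try u_p = A*cos(5*t) + B*sin(5*t). Substituting and equating the coefficients of cos(5t) and sin(5t) gives A = 1/40, B = -1/40, so u_p = -sin(5*t)/40 + cos(5*t)/40.
General solution: u = -sin(5*t)/40 + cos(5*t)/40 + C1*cos(t)*exp(-2*t) + C2*exp(-2*t)*sin(t).
Apply the initial conditions: u(0) = 1/40 + C1 = -1 and u'(0) = -1/8 + C2 - 2*C1 = -1. Solving gives C1 = -41/40, C2 = -117/40.

u = -sin(5*t)/40 + cos(5*t)/40 - 117*exp(-2*t)*sin(t)/40 - 41*cos(t)*exp(-2*t)/40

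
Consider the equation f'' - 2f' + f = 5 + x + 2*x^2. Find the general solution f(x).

f = 19 + 2*x**2 + 9*x + C1*exp(x) + C2*x*exp(x)

Characteristic equation r² - 2r + 1 = 0 has discriminant (-2)² - 4·(1) = 0, so r = 1 is a repeated root.
Hence f_h = (C1 + C2*x)*exp(x).
For the particular solution try f_p = A0 + A1*x + A2*x^2. Substituting and matching coefficients of each power of x gives A0 = 19, A1 = 9, A2 = 2, so f_p = 19 + 2*x^2 + 9*x.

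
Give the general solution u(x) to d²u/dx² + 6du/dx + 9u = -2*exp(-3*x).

u = C1*exp(-3*x) - x**2*exp(-3*x) + C2*x*exp(-3*x)

Characteristic equation r² + 6r + 9 = 0 has discriminant (6)² - 4·(9) = 0, so r = -3 is a repeated root.
Hence u_h = (C1 + C2*x)*exp(-3*x).
Since exp(-3*x) solves the homogeneous equation (r = -3 is a root of multiplicity 2), multiply the trial by x^2. Try u_p = A*x^2*exp(-3*x). Substituting into the equation and dividing by exp(-3*x) gives A = -1, so u_p = -x^2*exp(-3*x).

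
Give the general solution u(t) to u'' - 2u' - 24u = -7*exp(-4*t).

u = C1*exp(6*t) + C2*exp(-4*t) + 7*t*exp(-4*t)/10

Characteristic equation r² - 2r - 24 = 0 factors as (r - 6)(r + 4) = 0, so r = 6, -4.
Hence u_h = C1*exp(6*t) + C2*exp(-4*t).
Since exp(-4*t) solves the homogeneous equation (r = -4 is a root of multiplicity 1), multiply the trial by t. Try u_p = A*t*exp(-4*t). Substituting into the equation and dividing by exp(-4*t) gives A = 7/10, so u_p = 7*t*exp(-4*t)/10.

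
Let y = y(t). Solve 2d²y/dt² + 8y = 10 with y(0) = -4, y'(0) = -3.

y = 5/4 - 21*cos(2*t)/4 - 3*sin(2*t)/2

Divide through by 2: y'' + 4y = 5.
Characteristic equation r² + 4 = 0 has discriminant (0)² - 4·(4) = -16 < 0, so r = ± 2i.
Hence y_h = C1*cos(2*t) + C2*sin(2*t).
For the particular solution try y_p = A0. Substituting and matching coefficients of each power of t gives A0 = 5/4, so y_p = 5/4.
General solution: y = 5/4 + C1*cos(2*t) + C2*sin(2*t).
Apply the initial conditions: y(0) = 5/4 + C1 = -4 and y'(0) = 2*C2 = -3. Solving gives C1 = -21/4, C2 = -3/2.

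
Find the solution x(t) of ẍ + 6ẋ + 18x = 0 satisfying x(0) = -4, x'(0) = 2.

Characteristic equation r² + 6r + 18 = 0 has discriminant (6)² - 4·(18) = -36 < 0, so r = -3 ± 3i.
Hence x_h = C1*cos(3*t)*exp(-3*t) + C2*exp(-3*t)*sin(3*t).
Apply the initial conditions: x(0) = C1 = -4 and x'(0) = -3*C1 + 3*C2 = 2. Solving gives C1 = -4, C2 = -10/3.

x = -4*cos(3*t)*exp(-3*t) - 10*exp(-3*t)*sin(3*t)/3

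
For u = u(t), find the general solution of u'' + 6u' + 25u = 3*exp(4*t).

Characteristic equation r² + 6r + 25 = 0 has discriminant (6)² - 4·(25) = -64 < 0, so r = -3 ± 4i.
Hence u_h = C1*cos(4*t)*exp(-3*t) + C2*exp(-3*t)*sin(4*t).
Try u_p = A*exp(4*t). Substituting into the equation and dividing by exp(4*t) gives A = 3/65, so u_p = 3*exp(4*t)/65.

u = 3*exp(4*t)/65 + C1*cos(4*t)*exp(-3*t) + C2*exp(-3*t)*sin(4*t)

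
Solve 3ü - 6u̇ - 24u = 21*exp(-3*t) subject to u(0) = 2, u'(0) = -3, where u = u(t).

Divide through by 3: u'' - 2u' - 8u = 7*exp(-3*t).
Characteristic equation r² - 2r - 8 = 0 factors as (r + 2)(r - 4) = 0, so r = -2, 4.
Hence u_h = C1*exp(-2*t) + C2*exp(4*t).
Try u_p = A*exp(-3*t). Substituting into the equation and dividing by exp(-3*t) gives A = 1, so u_p = exp(-3*t).
General solution: u = C1*exp(-2*t) + C2*exp(4*t) + exp(-3*t).
Apply the initial conditions: u(0) = 1 + C1 + C2 = 2 and u'(0) = -3 - 2*C1 + 4*C2 = -3. Solving gives C1 = 2/3, C2 = 1/3.

u = exp(4*t)/3 + 2*exp(-2*t)/3 + exp(-3*t)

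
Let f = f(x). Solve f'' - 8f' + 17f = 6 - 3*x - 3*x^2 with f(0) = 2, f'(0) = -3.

f = 1044/4913 - 99*x/289 - 3*x**2/17 - 48184*exp(4*x)*sin(x)/4913 + 8782*cos(x)*exp(4*x)/4913

Characteristic equation r² - 8r + 17 = 0 has discriminant (-8)² - 4·(17) = -4 < 0, so r = 4 ± i.
Hence f_h = C1*cos(x)*exp(4*x) + C2*exp(4*x)*sin(x).
For the particular solution try f_p = A0 + A1*x + A2*x^2. Substituting and matching coefficients of each power of x gives A0 = 1044/4913, A1 = -99/289, A2 = -3/17, so f_p = 1044/4913 - 99*x/289 - 3*x^2/17.
General solution: f = 1044/4913 - 99*x/289 - 3*x^2/17 + C1*cos(x)*exp(4*x) + C2*exp(4*x)*sin(x).
Apply the initial conditions: f(0) = 1044/4913 + C1 = 2 and f'(0) = -99/289 + C2 + 4*C1 = -3. Solving gives C1 = 8782/4913, C2 = -48184/4913.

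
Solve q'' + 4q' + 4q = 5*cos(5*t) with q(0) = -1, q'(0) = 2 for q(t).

Characteristic equation r² + 4r + 4 = 0 has discriminant (4)² - 4·(4) = 0, so r = -2 is a repeated root.
Hence q_h = (C1 + C2*t)*exp(-2*t).
Try q_p = A*cos(5*t) + B*sin(5*t). Substituting and equating the coefficients of cos(5t) and sin(5t) gives A = -105/841, B = 100/841, so q_p = -105*cos(5*t)/841 + 100*sin(5*t)/841.
General solution: q = -105*cos(5*t)/841 + 100*sin(5*t)/841 + C1*exp(-2*t) + C2*t*exp(-2*t).
Apply the initial conditions: q(0) = -105/841 + C1 = -1 and q'(0) = 500/841 + C2 - 2*C1 = 2. Solving gives C1 = -736/841, C2 = -10/29.

q = -736*exp(-2*t)/841 - 105*cos(5*t)/841 + 100*sin(5*t)/841 - 10*t*exp(-2*t)/29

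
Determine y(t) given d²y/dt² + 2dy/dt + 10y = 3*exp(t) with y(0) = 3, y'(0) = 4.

y = 3*exp(t)/13 + 36*cos(3*t)*exp(-t)/13 + 85*exp(-t)*sin(3*t)/39

Characteristic equation r² + 2r + 10 = 0 has discriminant (2)² - 4·(10) = -36 < 0, so r = -1 ± 3i.
Hence y_h = C1*cos(3*t)*exp(-t) + C2*exp(-t)*sin(3*t).
Try y_p = A*exp(t). Substituting into the equation and dividing by exp(t) gives A = 3/13, so y_p = 3*exp(t)/13.
General solution: y = 3*exp(t)/13 + C1*cos(3*t)*exp(-t) + C2*exp(-t)*sin(3*t).
Apply the initial conditions: y(0) = 3/13 + C1 = 3 and y'(0) = 3/13 - C1 + 3*C2 = 4. Solving gives C1 = 36/13, C2 = 85/39.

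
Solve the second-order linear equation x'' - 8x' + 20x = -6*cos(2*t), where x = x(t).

Characteristic equation r² - 8r + 20 = 0 has discriminant (-8)² - 4·(20) = -16 < 0, so r = 4 ± 2i.
Hence x_h = C1*cos(2*t)*exp(4*t) + C2*exp(4*t)*sin(2*t).
Try x_p = A*cos(2*t) + B*sin(2*t). Substituting and equating the coefficients of cos(2t) and sin(2t) gives A = -3/16, B = 3/16, so x_p = -3*cos(2*t)/16 + 3*sin(2*t)/16.

x = -3*cos(2*t)/16 + 3*sin(2*t)/16 + C1*cos(2*t)*exp(4*t) + C2*exp(4*t)*sin(2*t)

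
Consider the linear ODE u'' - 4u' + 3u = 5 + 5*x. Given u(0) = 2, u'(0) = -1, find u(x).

Characteristic equation r² - 4r + 3 = 0 factors as (r - 1)(r - 3) = 0, so r = 1, 3.
Hence u_h = C1*exp(x) + C2*exp(3*x).
For the particular solution try u_p = A0 + A1*x. Substituting and matching coefficients of each power of x gives A0 = 35/9, A1 = 5/3, so u_p = 35/9 + 5*x/3.
General solution: u = 35/9 + 5*x/3 + C1*exp(x) + C2*exp(3*x).
Apply the initial conditions: u(0) = 35/9 + C1 + C2 = 2 and u'(0) = 5/3 + C1 + 3*C2 = -1. Solving gives C1 = -3/2, C2 = -7/18.

u = 35/9 - 7*exp(3*x)/18 - 3*exp(x)/2 + 5*x/3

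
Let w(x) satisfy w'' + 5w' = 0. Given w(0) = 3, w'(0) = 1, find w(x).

Characteristic equation r² + 5r = 0 factors as (r + 5)r = 0, so r = -5, 0.
Hence w_h = C1*exp(-5*x) + C2.
Apply the initial conditions: w(0) = C1 + C2 = 3 and w'(0) = -5*C1 = 1. Solving gives C1 = -1/5, C2 = 16/5.

w = 16/5 - exp(-5*x)/5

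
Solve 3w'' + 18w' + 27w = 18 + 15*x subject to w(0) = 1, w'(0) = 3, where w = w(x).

w = 8/27 + 5*x/9 + 19*exp(-3*x)/27 + 41*x*exp(-3*x)/9

Divide through by 3: w'' + 6w' + 9w = 6 + 5*x.
Characteristic equation r² + 6r + 9 = 0 has discriminant (6)² - 4·(9) = 0, so r = -3 is a repeated root.
Hence w_h = (C1 + C2*x)*exp(-3*x).
For the particular solution try w_p = A0 + A1*x. Substituting and matching coefficients of each power of x gives A0 = 8/27, A1 = 5/9, so w_p = 8/27 + 5*x/9.
General solution: w = 8/27 + 5*x/9 + C1*exp(-3*x) + C2*x*exp(-3*x).
Apply the initial conditions: w(0) = 8/27 + C1 = 1 and w'(0) = 5/9 + C2 - 3*C1 = 3. Solving gives C1 = 19/27, C2 = 41/9.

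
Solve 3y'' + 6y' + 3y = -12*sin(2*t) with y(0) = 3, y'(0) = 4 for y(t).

y = 12*sin(2*t)/25 + 16*cos(2*t)/25 + 59*exp(-t)/25 + 27*t*exp(-t)/5

Divide through by 3: y'' + 2y' + y = -4*sin(2*t).
Characteristic equation r² + 2r + 1 = 0 has discriminant (2)² - 4·(1) = 0, so r = -1 is a repeated root.
Hence y_h = (C1 + C2*t)*exp(-t).
Try y_p = A*cos(2*t) + B*sin(2*t). Substituting and equating the coefficients of cos(2t) and sin(2t) gives A = 16/25, B = 12/25, so y_p = 12*sin(2*t)/25 + 16*cos(2*t)/25.
General solution: y = 12*sin(2*t)/25 + 16*cos(2*t)/25 + C1*exp(-t) + C2*t*exp(-t).
Apply the initial conditions: y(0) = 16/25 + C1 = 3 and y'(0) = 24/25 + C2 - C1 = 4. Solving gives C1 = 59/25, C2 = 27/5.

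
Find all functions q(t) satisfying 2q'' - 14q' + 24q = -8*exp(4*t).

Divide through by 2: q'' - 7q' + 12q = -4*exp(4*t).
Characteristic equation r² - 7r + 12 = 0 factors as (r - 3)(r - 4) = 0, so r = 3, 4.
Hence q_h = C1*exp(3*t) + C2*exp(4*t).
Since exp(4*t) solves the homogeneous equation (r = 4 is a root of multiplicity 1), multiply the trial by t. Try q_p = A*t*exp(4*t). Substituting into the equation and dividing by exp(4*t) gives A = -4, so q_p = -4*t*exp(4*t).

q = C1*exp(3*t) + C2*exp(4*t) - 4*t*exp(4*t)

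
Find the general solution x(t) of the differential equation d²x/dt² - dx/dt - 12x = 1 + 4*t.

x = -1/18 - t/3 + C1*exp(4*t) + C2*exp(-3*t)

Characteristic equation r² - r - 12 = 0 factors as (r - 4)(r + 3) = 0, so r = 4, -3.
Hence x_h = C1*exp(4*t) + C2*exp(-3*t).
For the particular solution try x_p = A0 + A1*t. Substituting and matching coefficients of each power of t gives A0 = -1/18, A1 = -1/3, so x_p = -1/18 - t/3.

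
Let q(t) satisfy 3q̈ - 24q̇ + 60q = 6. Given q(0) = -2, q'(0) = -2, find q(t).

Divide through by 3: q'' - 8q' + 20q = 2.
Characteristic equation r² - 8r + 20 = 0 has discriminant (-8)² - 4·(20) = -16 < 0, so r = 4 ± 2i.
Hence q_h = C1*cos(2*t)*exp(4*t) + C2*exp(4*t)*sin(2*t).
For the particular solution try q_p = A0. Substituting and matching coefficients of each power of t gives A0 = 1/10, so q_p = 1/10.
General solution: q = 1/10 + C1*cos(2*t)*exp(4*t) + C2*exp(4*t)*sin(2*t).
Apply the initial conditions: q(0) = 1/10 + C1 = -2 and q'(0) = 2*C2 + 4*C1 = -2. Solving gives C1 = -21/10, C2 = 16/5.

q = 1/10 - 21*cos(2*t)*exp(4*t)/10 + 16*exp(4*t)*sin(2*t)/5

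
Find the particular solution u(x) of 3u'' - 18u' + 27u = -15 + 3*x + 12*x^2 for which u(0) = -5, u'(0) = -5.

u = -5/27 - 130*exp(3*x)/27 + 4*x**2/9 + 19*x/27 + 236*x*exp(3*x)/27

Divide through by 3: u'' - 6u' + 9u = -5 + x + 4*x^2.
Characteristic equation r² - 6r + 9 = 0 has discriminant (-6)² - 4·(9) = 0, so r = 3 is a repeated root.
Hence u_h = (C1 + C2*x)*exp(3*x).
For the particular solution try u_p = A0 + A1*x + A2*x^2. Substituting and matching coefficients of each power of x gives A0 = -5/27, A1 = 19/27, A2 = 4/9, so u_p = -5/27 + 4*x^2/9 + 19*x/27.
General solution: u = -5/27 + 4*x^2/9 + 19*x/27 + C1*exp(3*x) + C2*x*exp(3*x).
Apply the initial conditions: u(0) = -5/27 + C1 = -5 and u'(0) = 19/27 + C2 + 3*C1 = -5. Solving gives C1 = -130/27, C2 = 236/27.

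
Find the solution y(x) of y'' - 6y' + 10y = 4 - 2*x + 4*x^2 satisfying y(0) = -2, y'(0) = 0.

y = 61/125 + 2*x**2/5 + 7*x/25 - 311*cos(x)*exp(3*x)/125 + 898*exp(3*x)*sin(x)/125

Characteristic equation r² - 6r + 10 = 0 has discriminant (-6)² - 4·(10) = -4 < 0, so r = 3 ± i.
Hence y_h = C1*cos(x)*exp(3*x) + C2*exp(3*x)*sin(x).
For the particular solution try y_p = A0 + A1*x + A2*x^2. Substituting and matching coefficients of each power of x gives A0 = 61/125, A1 = 7/25, A2 = 2/5, so y_p = 61/125 + 2*x^2/5 + 7*x/25.
General solution: y = 61/125 + 2*x^2/5 + 7*x/25 + C1*cos(x)*exp(3*x) + C2*exp(3*x)*sin(x).
Apply the initial conditions: y(0) = 61/125 + C1 = -2 and y'(0) = 7/25 + C2 + 3*C1 = 0. Solving gives C1 = -311/125, C2 = 898/125.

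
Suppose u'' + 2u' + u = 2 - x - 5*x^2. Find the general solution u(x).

Characteristic equation r² + 2r + 1 = 0 has discriminant (2)² - 4·(1) = 0, so r = -1 is a repeated root.
Hence u_h = (C1 + C2*x)*exp(-x).
For the particular solution try u_p = A0 + A1*x + A2*x^2. Substituting and matching coefficients of each power of x gives A0 = -26, A1 = 19, A2 = -5, so u_p = -26 - 5*x^2 + 19*x.

u = -26 - 5*x**2 + 19*x + C1*exp(-x) + C2*x*exp(-x)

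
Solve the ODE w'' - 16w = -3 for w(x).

w = 3/16 + C1*exp(4*x) + C2*exp(-4*x)

Characteristic equation r² - 16 = 0 factors as (r - 4)(r + 4) = 0, so r = 4, -4.
Hence w_h = C1*exp(4*x) + C2*exp(-4*x).
For the particular solution try w_p = A0. Substituting and matching coefficients of each power of x gives A0 = 3/16, so w_p = 3/16.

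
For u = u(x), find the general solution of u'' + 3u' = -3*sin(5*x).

u = C2 + 3*sin(5*x)/34 + 9*cos(5*x)/170 + C1*exp(-3*x)

Characteristic equation r² + 3r = 0 factors as (r + 3)r = 0, so r = -3, 0.
Hence u_h = C1*exp(-3*x) + C2.
Try u_p = A*cos(5*x) + B*sin(5*x). Substituting and equating the coefficients of cos(5x) and sin(5x) gives A = 9/170, B = 3/34, so u_p = 3*sin(5*x)/34 + 9*cos(5*x)/170.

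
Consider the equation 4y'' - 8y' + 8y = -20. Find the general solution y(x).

Divide through by 4: y'' - 2y' + 2y = -5.
Characteristic equation r² - 2r + 2 = 0 has discriminant (-2)² - 4·(2) = -4 < 0, so r = 1 ± i.
Hence y_h = C1*cos(x)*exp(x) + C2*exp(x)*sin(x).
For the particular solution try y_p = A0. Substituting and matching coefficients of each power of x gives A0 = -5/2, so y_p = -5/2.

y = -5/2 + C1*cos(x)*exp(x) + C2*exp(x)*sin(x)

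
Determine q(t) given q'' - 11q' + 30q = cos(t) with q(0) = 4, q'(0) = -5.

q = -919*exp(6*t)/37 - 11*sin(t)/962 + 29*cos(t)/962 + 749*exp(5*t)/26

Characteristic equation r² - 11r + 30 = 0 factors as (r - 6)(r - 5) = 0, so r = 6, 5.
Hence q_h = C1*exp(6*t) + C2*exp(5*t).
Try q_p = A*cos(t) + B*sin(t). Substituting and equating the coefficients of cos(t) and sin(t) gives A = 29/962, B = -11/962, so q_p = -11*sin(t)/962 + 29*cos(t)/962.
General solution: q = -11*sin(t)/962 + 29*cos(t)/962 + C1*exp(6*t) + C2*exp(5*t).
Apply the initial conditions: q(0) = 29/962 + C1 + C2 = 4 and q'(0) = -11/962 + 5*C2 + 6*C1 = -5. Solving gives C1 = -919/37, C2 = 749/26.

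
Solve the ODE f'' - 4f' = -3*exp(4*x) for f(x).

Characteristic equation r² - 4r = 0 factors as (r - 4)r = 0, so r = 4, 0.
Hence f_h = C1*exp(4*x) + C2.
Since exp(4*x) solves the homogeneous equation (r = 4 is a root of multiplicity 1), multiply the trial by x. Try f_p = A*x*exp(4*x). Substituting into the equation and dividing by exp(4*x) gives A = -3/4, so f_p = -3*x*exp(4*x)/4.

f = C2 + C1*exp(4*x) - 3*x*exp(4*x)/4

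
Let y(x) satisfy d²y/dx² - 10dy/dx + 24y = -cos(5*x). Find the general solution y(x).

Characteristic equation r² - 10r + 24 = 0 factors as (r - 4)(r - 6) = 0, so r = 4, 6.
Hence y_h = C1*exp(4*x) + C2*exp(6*x).
Try y_p = A*cos(5*x) + B*sin(5*x). Substituting and equating the coefficients of cos(5x) and sin(5x) gives A = 1/2501, B = 50/2501, so y_p = cos(5*x)/2501 + 50*sin(5*x)/2501.

y = cos(5*x)/2501 + 50*sin(5*x)/2501 + C1*exp(4*x) + C2*exp(6*x)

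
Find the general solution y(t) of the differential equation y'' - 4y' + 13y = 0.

Characteristic equation r² - 4r + 13 = 0 has discriminant (-4)² - 4·(13) = -36 < 0, so r = 2 ± 3i.
Hence y_h = C1*cos(3*t)*exp(2*t) + C2*exp(2*t)*sin(3*t).

y = C1*cos(3*t)*exp(2*t) + C2*exp(2*t)*sin(3*t)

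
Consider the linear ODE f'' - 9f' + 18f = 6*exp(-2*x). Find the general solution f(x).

f = 3*exp(-2*x)/20 + C1*exp(6*x) + C2*exp(3*x)

Characteristic equation r² - 9r + 18 = 0 factors as (r - 6)(r - 3) = 0, so r = 6, 3.
Hence f_h = C1*exp(6*x) + C2*exp(3*x).
Try f_p = A*exp(-2*x). Substituting into the equation and dividing by exp(-2*x) gives A = 3/20, so f_p = 3*exp(-2*x)/20.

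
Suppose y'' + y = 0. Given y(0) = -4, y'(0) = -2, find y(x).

Characteristic equation r² + 1 = 0 has discriminant (0)² - 4·(1) = -4 < 0, so r = ± i.
Hence y_h = C1*cos(x) + C2*sin(x).
Apply the initial conditions: y(0) = C1 = -4 and y'(0) = C2 = -2. Solving gives C1 = -4, C2 = -2.

y = -4*cos(x) - 2*sin(x)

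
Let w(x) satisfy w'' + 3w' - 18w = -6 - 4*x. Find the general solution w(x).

Characteristic equation r² + 3r - 18 = 0 factors as (r + 6)(r - 3) = 0, so r = -6, 3.
Hence w_h = C1*exp(-6*x) + C2*exp(3*x).
For the particular solution try w_p = A0 + A1*x. Substituting and matching coefficients of each power of x gives A0 = 10/27, A1 = 2/9, so w_p = 10/27 + 2*x/9.

w = 10/27 + 2*x/9 + C1*exp(-6*x) + C2*exp(3*x)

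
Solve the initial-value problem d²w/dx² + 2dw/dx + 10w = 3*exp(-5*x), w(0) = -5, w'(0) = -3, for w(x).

w = 3*exp(-5*x)/25 - 188*exp(-x)*sin(3*x)/75 - 128*cos(3*x)*exp(-x)/25

Characteristic equation r² + 2r + 10 = 0 has discriminant (2)² - 4·(10) = -36 < 0, so r = -1 ± 3i.
Hence w_h = C1*cos(3*x)*exp(-x) + C2*exp(-x)*sin(3*x).
Try w_p = A*exp(-5*x). Substituting into the equation and dividing by exp(-5*x) gives A = 3/25, so w_p = 3*exp(-5*x)/25.
General solution: w = 3*exp(-5*x)/25 + C1*cos(3*x)*exp(-x) + C2*exp(-x)*sin(3*x).
Apply the initial conditions: w(0) = 3/25 + C1 = -5 and w'(0) = -3/5 - C1 + 3*C2 = -3. Solving gives C1 = -128/25, C2 = -188/75.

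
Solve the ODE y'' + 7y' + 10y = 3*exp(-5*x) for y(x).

Characteristic equation r² + 7r + 10 = 0 factors as (r + 5)(r + 2) = 0, so r = -5, -2.
Hence y_h = C1*exp(-5*x) + C2*exp(-2*x).
Since exp(-5*x) solves the homogeneous equation (r = -5 is a root of multiplicity 1), multiply the trial by x. Try y_p = A*x*exp(-5*x). Substituting into the equation and dividing by exp(-5*x) gives A = -1, so y_p = -x*exp(-5*x).

y = C1*exp(-5*x) + C2*exp(-2*x) - x*exp(-5*x)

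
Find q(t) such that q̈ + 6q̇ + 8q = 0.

Characteristic equation r² + 6r + 8 = 0 factors as (r + 2)(r + 4) = 0, so r = -2, -4.
Hence q_h = C1*exp(-2*t) + C2*exp(-4*t).

q = C1*exp(-2*t) + C2*exp(-4*t)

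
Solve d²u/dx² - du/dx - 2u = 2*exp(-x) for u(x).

u = C1*exp(2*x) + C2*exp(-x) - 2*x*exp(-x)/3

Characteristic equation r² - r - 2 = 0 factors as (r - 2)(r + 1) = 0, so r = 2, -1.
Hence u_h = C1*exp(2*x) + C2*exp(-x).
Since exp(-x) solves the homogeneous equation (r = -1 is a root of multiplicity 1), multiply the trial by x. Try u_p = A*x*exp(-x). Substituting into the equation and dividing by exp(-x) gives A = -2/3, so u_p = -2*x*exp(-x)/3.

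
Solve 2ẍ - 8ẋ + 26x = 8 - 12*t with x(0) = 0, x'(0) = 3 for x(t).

x = 28/169 - 6*t/13 - 28*cos(3*t)*exp(2*t)/169 + 641*exp(2*t)*sin(3*t)/507

Divide through by 2: x'' - 4x' + 13x = 4 - 6*t.
Characteristic equation r² - 4r + 13 = 0 has discriminant (-4)² - 4·(13) = -36 < 0, so r = 2 ± 3i.
Hence x_h = C1*cos(3*t)*exp(2*t) + C2*exp(2*t)*sin(3*t).
For the particular solution try x_p = A0 + A1*t. Substituting and matching coefficients of each power of t gives A0 = 28/169, A1 = -6/13, so x_p = 28/169 - 6*t/13.
General solution: x = 28/169 - 6*t/13 + C1*cos(3*t)*exp(2*t) + C2*exp(2*t)*sin(3*t).
Apply the initial conditions: x(0) = 28/169 + C1 = 0 and x'(0) = -6/13 + 2*C1 + 3*C2 = 3. Solving gives C1 = -28/169, C2 = 641/507.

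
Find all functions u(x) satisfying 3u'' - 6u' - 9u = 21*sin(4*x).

u = -133*sin(4*x)/425 + 56*cos(4*x)/425 + C1*exp(3*x) + C2*exp(-x)

Divide through by 3: u'' - 2u' - 3u = 7*sin(4*x).
Characteristic equation r² - 2r - 3 = 0 factors as (r - 3)(r + 1) = 0, so r = 3, -1.
Hence u_h = C1*exp(3*x) + C2*exp(-x).
Try u_p = A*cos(4*x) + B*sin(4*x). Substituting and equating the coefficients of cos(4x) and sin(4x) gives A = 56/425, B = -133/425, so u_p = -133*sin(4*x)/425 + 56*cos(4*x)/425.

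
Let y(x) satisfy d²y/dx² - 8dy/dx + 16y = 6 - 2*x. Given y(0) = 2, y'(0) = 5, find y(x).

Characteristic equation r² - 8r + 16 = 0 has discriminant (-8)² - 4·(16) = 0, so r = 4 is a repeated root.
Hence y_h = (C1 + C2*x)*exp(4*x).
For the particular solution try y_p = A0 + A1*x. Substituting and matching coefficients of each power of x gives A0 = 5/16, A1 = -1/8, so y_p = 5/16 - x/8.
General solution: y = 5/16 - x/8 + C1*exp(4*x) + C2*x*exp(4*x).
Apply the initial conditions: y(0) = 5/16 + C1 = 2 and y'(0) = -1/8 + C2 + 4*C1 = 5. Solving gives C1 = 27/16, C2 = -13/8.

y = 5/16 - x/8 + 27*exp(4*x)/16 - 13*x*exp(4*x)/8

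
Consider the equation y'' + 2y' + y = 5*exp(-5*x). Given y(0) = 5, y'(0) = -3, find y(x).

y = 5*exp(-5*x)/16 + 75*exp(-x)/16 + 13*x*exp(-x)/4

Characteristic equation r² + 2r + 1 = 0 has discriminant (2)² - 4·(1) = 0, so r = -1 is a repeated root.
Hence y_h = (C1 + C2*x)*exp(-x).
Try y_p = A*exp(-5*x). Substituting into the equation and dividing by exp(-5*x) gives A = 5/16, so y_p = 5*exp(-5*x)/16.
General solution: y = 5*exp(-5*x)/16 + C1*exp(-x) + C2*x*exp(-x).
Apply the initial conditions: y(0) = 5/16 + C1 = 5 and y'(0) = -25/16 + C2 - C1 = -3. Solving gives C1 = 75/16, C2 = 13/4.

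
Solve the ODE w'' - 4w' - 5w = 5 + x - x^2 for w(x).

w = -63/125 - 13*x/25 + x**2/5 + C1*exp(-x) + C2*exp(5*x)

Characteristic equation r² - 4r - 5 = 0 factors as (r + 1)(r - 5) = 0, so r = -1, 5.
Hence w_h = C1*exp(-x) + C2*exp(5*x).
For the particular solution try w_p = A0 + A1*x + A2*x^2. Substituting and matching coefficients of each power of x gives A0 = -63/125, A1 = -13/25, A2 = 1/5, so w_p = -63/125 - 13*x/25 + x^2/5.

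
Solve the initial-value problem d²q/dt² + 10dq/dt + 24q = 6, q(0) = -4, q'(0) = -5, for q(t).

q = 1/4 + 11*exp(-6*t) - 61*exp(-4*t)/4

Characteristic equation r² + 10r + 24 = 0 factors as (r + 6)(r + 4) = 0, so r = -6, -4.
Hence q_h = C1*exp(-6*t) + C2*exp(-4*t).
For the particular solution try q_p = A0. Substituting and matching coefficients of each power of t gives A0 = 1/4, so q_p = 1/4.
General solution: q = 1/4 + C1*exp(-6*t) + C2*exp(-4*t).
Apply the initial conditions: q(0) = 1/4 + C1 + C2 = -4 and q'(0) = -6*C1 - 4*C2 = -5. Solving gives C1 = 11, C2 = -61/4.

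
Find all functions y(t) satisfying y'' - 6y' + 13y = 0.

Characteristic equation r² - 6r + 13 = 0 has discriminant (-6)² - 4·(13) = -16 < 0, so r = 3 ± 2i.
Hence y_h = C1*cos(2*t)*exp(3*t) + C2*exp(3*t)*sin(2*t).

y = C1*cos(2*t)*exp(3*t) + C2*exp(3*t)*sin(2*t)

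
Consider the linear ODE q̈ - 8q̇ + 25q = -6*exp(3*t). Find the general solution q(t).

Characteristic equation r² - 8r + 25 = 0 has discriminant (-8)² - 4·(25) = -36 < 0, so r = 4 ± 3i.
Hence q_h = C1*cos(3*t)*exp(4*t) + C2*exp(4*t)*sin(3*t).
Try q_p = A*exp(3*t). Substituting into the equation and dividing by exp(3*t) gives A = -3/5, so q_p = -3*exp(3*t)/5.

q = -3*exp(3*t)/5 + C1*cos(3*t)*exp(4*t) + C2*exp(4*t)*sin(3*t)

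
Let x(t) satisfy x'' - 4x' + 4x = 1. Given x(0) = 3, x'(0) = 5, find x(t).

Characteristic equation r² - 4r + 4 = 0 has discriminant (-4)² - 4·(4) = 0, so r = 2 is a repeated root.
Hence x_h = (C1 + C2*t)*exp(2*t).
For the particular solution try x_p = A0. Substituting and matching coefficients of each power of t gives A0 = 1/4, so x_p = 1/4.
General solution: x = 1/4 + C1*exp(2*t) + C2*t*exp(2*t).
Apply the initial conditions: x(0) = 1/4 + C1 = 3 and x'(0) = C2 + 2*C1 = 5. Solving gives C1 = 11/4, C2 = -1/2.

x = 1/4 + 11*exp(2*t)/4 - t*exp(2*t)/2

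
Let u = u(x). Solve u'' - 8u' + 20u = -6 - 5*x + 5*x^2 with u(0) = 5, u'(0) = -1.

Characteristic equation r² - 8r + 20 = 0 has discriminant (-8)² - 4·(20) = -16 < 0, so r = 4 ± 2i.
Hence u_h = C1*cos(2*x)*exp(4*x) + C2*exp(4*x)*sin(2*x).
For the particular solution try u_p = A0 + A1*x + A2*x^2. Substituting and matching coefficients of each power of x gives A0 = -69/200, A1 = -1/20, A2 = 1/4, so u_p = -69/200 - x/20 + x^2/4.
General solution: u = -69/200 - x/20 + x^2/4 + C1*cos(2*x)*exp(4*x) + C2*exp(4*x)*sin(2*x).
Apply the initial conditions: u(0) = -69/200 + C1 = 5 and u'(0) = -1/20 + 2*C2 + 4*C1 = -1. Solving gives C1 = 1069/200, C2 = -2233/200.

u = -69/200 - x/20 + x**2/4 - 2233*exp(4*x)*sin(2*x)/200 + 1069*cos(2*x)*exp(4*x)/200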